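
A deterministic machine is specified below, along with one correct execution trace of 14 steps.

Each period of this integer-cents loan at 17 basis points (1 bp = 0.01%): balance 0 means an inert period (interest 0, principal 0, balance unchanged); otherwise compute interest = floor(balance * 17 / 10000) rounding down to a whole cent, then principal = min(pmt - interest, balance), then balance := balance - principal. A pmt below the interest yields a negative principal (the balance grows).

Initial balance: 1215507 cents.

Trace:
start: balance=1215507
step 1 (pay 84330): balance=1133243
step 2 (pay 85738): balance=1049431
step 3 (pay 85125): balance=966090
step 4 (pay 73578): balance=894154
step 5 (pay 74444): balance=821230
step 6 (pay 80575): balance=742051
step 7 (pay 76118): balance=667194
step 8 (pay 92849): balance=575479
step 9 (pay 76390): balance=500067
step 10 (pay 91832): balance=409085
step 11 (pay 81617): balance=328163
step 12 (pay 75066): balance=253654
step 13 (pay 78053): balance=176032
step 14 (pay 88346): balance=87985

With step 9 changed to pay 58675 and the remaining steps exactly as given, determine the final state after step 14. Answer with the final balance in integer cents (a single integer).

(re-executing from step 9 with the substitution; state before step 9: balance=575479)
step 9 (pay 58675): balance=517782
step 10 (pay 91832): balance=426830
step 11 (pay 81617): balance=345938
step 12 (pay 75066): balance=271460
step 13 (pay 78053): balance=193868
step 14 (pay 88346): balance=105851

105851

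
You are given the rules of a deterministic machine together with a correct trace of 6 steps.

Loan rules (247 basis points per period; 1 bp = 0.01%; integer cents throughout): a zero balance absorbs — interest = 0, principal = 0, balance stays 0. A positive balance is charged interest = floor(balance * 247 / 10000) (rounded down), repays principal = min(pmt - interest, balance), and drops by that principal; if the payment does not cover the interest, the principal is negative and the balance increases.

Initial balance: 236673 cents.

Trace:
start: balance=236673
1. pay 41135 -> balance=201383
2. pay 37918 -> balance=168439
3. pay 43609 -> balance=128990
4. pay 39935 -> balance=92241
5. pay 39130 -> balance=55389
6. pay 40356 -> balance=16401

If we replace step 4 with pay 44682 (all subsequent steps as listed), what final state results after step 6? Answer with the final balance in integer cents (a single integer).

11416

(re-executing from step 4 with the substitution; state before step 4: balance=128990)
4. pay 44682 -> balance=87494
5. pay 39130 -> balance=50525
6. pay 40356 -> balance=11416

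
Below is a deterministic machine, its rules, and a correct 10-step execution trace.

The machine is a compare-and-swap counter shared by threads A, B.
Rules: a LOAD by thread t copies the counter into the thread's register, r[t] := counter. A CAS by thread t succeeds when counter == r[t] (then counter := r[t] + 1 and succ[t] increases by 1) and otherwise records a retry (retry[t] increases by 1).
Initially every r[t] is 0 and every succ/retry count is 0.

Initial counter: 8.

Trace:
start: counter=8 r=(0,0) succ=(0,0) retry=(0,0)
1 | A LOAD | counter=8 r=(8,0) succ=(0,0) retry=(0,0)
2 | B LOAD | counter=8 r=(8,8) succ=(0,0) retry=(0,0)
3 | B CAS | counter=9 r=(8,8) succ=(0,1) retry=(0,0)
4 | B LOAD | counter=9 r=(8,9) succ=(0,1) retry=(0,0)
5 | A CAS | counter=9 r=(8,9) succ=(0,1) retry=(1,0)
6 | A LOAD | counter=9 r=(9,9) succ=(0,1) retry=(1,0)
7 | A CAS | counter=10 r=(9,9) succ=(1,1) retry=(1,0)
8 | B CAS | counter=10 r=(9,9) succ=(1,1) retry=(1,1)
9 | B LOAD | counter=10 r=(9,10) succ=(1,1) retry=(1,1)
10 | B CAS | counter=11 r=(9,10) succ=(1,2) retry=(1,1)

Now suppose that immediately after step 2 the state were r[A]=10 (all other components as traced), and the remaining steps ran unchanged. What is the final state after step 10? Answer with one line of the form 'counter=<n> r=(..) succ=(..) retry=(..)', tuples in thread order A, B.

counter=11 r=(9,10) succ=(1,2) retry=(1,1)

state after step 2 := counter=8 r=(10,8) succ=(0,0) retry=(0,0)
3 | B CAS | counter=9 r=(10,8) succ=(0,1) retry=(0,0)
4 | B LOAD | counter=9 r=(10,9) succ=(0,1) retry=(0,0)
5 | A CAS | counter=9 r=(10,9) succ=(0,1) retry=(1,0)
6 | A LOAD | counter=9 r=(9,9) succ=(0,1) retry=(1,0)
7 | A CAS | counter=10 r=(9,9) succ=(1,1) retry=(1,0)
8 | B CAS | counter=10 r=(9,9) succ=(1,1) retry=(1,1)
9 | B LOAD | counter=10 r=(9,10) succ=(1,1) retry=(1,1)
10 | B CAS | counter=11 r=(9,10) succ=(1,2) retry=(1,1)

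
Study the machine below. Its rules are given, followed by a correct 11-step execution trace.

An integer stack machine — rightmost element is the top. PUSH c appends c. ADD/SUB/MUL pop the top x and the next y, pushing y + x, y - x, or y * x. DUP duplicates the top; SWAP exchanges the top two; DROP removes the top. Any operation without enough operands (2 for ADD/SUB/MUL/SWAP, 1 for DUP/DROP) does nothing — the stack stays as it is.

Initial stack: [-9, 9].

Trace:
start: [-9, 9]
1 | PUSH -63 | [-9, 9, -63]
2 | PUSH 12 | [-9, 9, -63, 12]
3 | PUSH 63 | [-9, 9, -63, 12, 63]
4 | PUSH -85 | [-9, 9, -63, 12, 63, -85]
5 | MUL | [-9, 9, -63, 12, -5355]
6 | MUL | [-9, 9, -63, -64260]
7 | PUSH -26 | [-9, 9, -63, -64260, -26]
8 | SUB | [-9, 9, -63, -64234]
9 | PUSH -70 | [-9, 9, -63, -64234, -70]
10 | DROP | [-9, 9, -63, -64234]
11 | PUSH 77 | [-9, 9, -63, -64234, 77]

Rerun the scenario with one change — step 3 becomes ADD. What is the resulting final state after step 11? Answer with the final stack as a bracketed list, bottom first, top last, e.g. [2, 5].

(re-executing from step 3 with the substitution; state before step 3: [-9, 9, -63, 12])
3 | ADD | [-9, 9, -51]
4 | PUSH -85 | [-9, 9, -51, -85]
5 | MUL | [-9, 9, 4335]
6 | MUL | [-9, 39015]
7 | PUSH -26 | [-9, 39015, -26]
8 | SUB | [-9, 39041]
9 | PUSH -70 | [-9, 39041, -70]
10 | DROP | [-9, 39041]
11 | PUSH 77 | [-9, 39041, 77]

[-9, 39041, 77]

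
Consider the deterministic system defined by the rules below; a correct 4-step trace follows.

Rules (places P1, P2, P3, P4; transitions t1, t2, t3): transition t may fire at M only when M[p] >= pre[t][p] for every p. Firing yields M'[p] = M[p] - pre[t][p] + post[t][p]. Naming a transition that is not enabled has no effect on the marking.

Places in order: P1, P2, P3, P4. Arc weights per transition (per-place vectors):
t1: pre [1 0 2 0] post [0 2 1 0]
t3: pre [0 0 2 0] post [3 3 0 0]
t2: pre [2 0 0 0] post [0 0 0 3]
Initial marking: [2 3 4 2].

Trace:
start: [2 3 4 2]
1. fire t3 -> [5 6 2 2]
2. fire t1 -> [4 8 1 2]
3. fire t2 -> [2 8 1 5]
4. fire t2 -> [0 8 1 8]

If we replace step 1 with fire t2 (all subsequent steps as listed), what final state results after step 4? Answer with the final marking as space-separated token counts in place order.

(re-executing from step 1 with the substitution; state before step 1: [2 3 4 2])
1. fire t2 -> [0 3 4 5]
2. fire t1 -> [0 3 4 5]
3. fire t2 -> [0 3 4 5]
4. fire t2 -> [0 3 4 5]

0 3 4 5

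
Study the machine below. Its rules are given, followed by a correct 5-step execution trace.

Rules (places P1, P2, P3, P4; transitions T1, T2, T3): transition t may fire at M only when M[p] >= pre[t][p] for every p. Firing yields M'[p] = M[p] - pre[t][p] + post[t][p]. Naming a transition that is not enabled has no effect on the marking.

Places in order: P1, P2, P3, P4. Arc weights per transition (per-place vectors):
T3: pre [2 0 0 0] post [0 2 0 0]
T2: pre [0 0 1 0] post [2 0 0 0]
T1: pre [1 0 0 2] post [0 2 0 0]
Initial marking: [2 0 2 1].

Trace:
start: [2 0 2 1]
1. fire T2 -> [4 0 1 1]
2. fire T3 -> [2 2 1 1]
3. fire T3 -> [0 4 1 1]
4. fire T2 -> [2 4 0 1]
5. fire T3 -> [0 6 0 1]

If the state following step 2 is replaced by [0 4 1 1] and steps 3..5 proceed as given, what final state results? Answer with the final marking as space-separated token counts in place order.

0 6 0 1

state after step 2 := [0 4 1 1]
3. fire T3 -> [0 4 1 1]
4. fire T2 -> [2 4 0 1]
5. fire T3 -> [0 6 0 1]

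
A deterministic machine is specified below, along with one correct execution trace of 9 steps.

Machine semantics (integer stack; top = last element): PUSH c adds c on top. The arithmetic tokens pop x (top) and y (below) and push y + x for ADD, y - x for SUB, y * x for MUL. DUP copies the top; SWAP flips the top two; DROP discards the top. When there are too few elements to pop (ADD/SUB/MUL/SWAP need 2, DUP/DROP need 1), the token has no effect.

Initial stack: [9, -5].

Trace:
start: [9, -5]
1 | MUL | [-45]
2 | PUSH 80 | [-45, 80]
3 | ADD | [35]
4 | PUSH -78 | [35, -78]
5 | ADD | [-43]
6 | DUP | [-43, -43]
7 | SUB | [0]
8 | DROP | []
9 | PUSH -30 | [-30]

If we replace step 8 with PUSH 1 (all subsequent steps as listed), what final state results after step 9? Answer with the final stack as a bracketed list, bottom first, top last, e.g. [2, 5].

[0, 1, -30]

(re-executing from step 8 with the substitution; state before step 8: [0])
8 | PUSH 1 | [0, 1]
9 | PUSH -30 | [0, 1, -30]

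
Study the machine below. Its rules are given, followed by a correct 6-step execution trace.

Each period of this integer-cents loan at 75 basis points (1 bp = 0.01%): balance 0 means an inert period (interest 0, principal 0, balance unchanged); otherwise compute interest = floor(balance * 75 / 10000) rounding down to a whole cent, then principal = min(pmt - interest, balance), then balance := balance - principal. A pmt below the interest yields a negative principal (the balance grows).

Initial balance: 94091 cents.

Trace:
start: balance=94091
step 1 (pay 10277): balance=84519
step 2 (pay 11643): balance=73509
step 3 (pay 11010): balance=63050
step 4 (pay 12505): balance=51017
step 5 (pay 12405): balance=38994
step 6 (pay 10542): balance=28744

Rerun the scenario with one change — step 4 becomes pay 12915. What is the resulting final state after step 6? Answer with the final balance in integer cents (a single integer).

(re-executing from step 4 with the substitution; state before step 4: balance=63050)
step 4 (pay 12915): balance=50607
step 5 (pay 12405): balance=38581
step 6 (pay 10542): balance=28328

28328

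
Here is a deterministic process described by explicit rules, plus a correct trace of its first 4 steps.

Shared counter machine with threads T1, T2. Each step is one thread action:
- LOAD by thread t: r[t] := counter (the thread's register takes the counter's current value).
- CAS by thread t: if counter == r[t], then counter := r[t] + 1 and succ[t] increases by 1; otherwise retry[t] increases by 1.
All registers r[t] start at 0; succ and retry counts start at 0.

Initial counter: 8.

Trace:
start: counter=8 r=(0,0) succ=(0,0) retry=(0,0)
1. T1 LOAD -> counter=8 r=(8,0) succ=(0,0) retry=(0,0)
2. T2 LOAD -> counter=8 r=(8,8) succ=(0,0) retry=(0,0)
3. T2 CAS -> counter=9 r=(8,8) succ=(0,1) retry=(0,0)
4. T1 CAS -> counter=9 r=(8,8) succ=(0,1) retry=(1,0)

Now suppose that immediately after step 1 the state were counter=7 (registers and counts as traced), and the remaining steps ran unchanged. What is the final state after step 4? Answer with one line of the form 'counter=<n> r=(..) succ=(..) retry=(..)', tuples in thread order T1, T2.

counter=9 r=(8,7) succ=(1,1) retry=(0,0)

state after step 1 := counter=7 r=(8,0) succ=(0,0) retry=(0,0)
2. T2 LOAD -> counter=7 r=(8,7) succ=(0,0) retry=(0,0)
3. T2 CAS -> counter=8 r=(8,7) succ=(0,1) retry=(0,0)
4. T1 CAS -> counter=9 r=(8,7) succ=(1,1) retry=(0,0)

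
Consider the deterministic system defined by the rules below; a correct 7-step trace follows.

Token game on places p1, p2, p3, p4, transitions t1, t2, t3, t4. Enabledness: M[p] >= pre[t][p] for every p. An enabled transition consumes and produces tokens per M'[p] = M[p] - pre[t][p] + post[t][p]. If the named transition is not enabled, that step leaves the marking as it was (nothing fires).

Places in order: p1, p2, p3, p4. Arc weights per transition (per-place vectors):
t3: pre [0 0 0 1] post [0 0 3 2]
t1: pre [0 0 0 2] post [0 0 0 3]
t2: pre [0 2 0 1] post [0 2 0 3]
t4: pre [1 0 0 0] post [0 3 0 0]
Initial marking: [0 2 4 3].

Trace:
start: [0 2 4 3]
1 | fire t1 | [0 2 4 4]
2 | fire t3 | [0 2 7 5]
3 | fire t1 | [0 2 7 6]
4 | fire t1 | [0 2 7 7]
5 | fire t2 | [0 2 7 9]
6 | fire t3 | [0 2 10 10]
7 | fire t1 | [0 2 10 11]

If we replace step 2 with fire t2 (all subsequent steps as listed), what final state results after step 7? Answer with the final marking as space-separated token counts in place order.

0 2 7 12

(re-executing from step 2 with the substitution; state before step 2: [0 2 4 4])
2 | fire t2 | [0 2 4 6]
3 | fire t1 | [0 2 4 7]
4 | fire t1 | [0 2 4 8]
5 | fire t2 | [0 2 4 10]
6 | fire t3 | [0 2 7 11]
7 | fire t1 | [0 2 7 12]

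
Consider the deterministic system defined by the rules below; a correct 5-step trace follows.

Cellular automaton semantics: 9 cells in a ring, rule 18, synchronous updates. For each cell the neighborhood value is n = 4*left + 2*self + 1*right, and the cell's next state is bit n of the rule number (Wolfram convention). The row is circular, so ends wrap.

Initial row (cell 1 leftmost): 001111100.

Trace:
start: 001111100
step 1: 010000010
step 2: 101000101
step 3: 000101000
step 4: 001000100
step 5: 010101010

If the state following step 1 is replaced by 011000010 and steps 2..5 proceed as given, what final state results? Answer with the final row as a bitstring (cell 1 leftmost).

010001011

state after step 1 := 011000010
step 2: 100100101
step 3: 011011000
step 4: 100000100
step 5: 010001011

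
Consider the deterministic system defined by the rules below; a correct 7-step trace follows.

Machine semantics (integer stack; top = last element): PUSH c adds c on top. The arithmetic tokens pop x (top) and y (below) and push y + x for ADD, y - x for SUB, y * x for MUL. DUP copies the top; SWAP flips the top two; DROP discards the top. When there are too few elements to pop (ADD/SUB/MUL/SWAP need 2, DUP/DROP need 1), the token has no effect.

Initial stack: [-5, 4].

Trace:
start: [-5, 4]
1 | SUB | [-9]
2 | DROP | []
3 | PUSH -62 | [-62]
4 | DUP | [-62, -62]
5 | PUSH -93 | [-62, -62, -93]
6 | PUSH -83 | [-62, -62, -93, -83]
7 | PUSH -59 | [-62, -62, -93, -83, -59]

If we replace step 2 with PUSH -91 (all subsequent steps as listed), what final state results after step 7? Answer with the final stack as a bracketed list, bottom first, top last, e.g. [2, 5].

[-9, -91, -62, -62, -93, -83, -59]

(re-executing from step 2 with the substitution; state before step 2: [-9])
2 | PUSH -91 | [-9, -91]
3 | PUSH -62 | [-9, -91, -62]
4 | DUP | [-9, -91, -62, -62]
5 | PUSH -93 | [-9, -91, -62, -62, -93]
6 | PUSH -83 | [-9, -91, -62, -62, -93, -83]
7 | PUSH -59 | [-9, -91, -62, -62, -93, -83, -59]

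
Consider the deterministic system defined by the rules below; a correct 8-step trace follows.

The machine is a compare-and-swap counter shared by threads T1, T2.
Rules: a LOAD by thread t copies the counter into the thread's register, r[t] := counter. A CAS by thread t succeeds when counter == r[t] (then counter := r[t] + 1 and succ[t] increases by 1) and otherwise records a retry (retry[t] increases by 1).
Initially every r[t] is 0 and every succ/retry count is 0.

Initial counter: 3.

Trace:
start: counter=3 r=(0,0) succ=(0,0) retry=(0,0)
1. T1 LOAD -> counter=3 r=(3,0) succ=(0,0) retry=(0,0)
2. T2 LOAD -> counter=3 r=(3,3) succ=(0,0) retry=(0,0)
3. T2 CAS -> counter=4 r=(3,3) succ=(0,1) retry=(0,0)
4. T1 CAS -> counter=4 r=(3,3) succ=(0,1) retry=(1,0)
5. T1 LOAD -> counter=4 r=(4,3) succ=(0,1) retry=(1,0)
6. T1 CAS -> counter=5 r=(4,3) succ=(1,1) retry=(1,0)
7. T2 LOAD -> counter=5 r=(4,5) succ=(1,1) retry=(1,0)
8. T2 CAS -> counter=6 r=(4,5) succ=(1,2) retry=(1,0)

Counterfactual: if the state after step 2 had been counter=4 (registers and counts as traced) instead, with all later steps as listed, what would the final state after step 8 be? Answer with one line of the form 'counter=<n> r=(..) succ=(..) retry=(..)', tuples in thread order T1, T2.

counter=6 r=(4,5) succ=(1,1) retry=(1,1)

state after step 2 := counter=4 r=(3,3) succ=(0,0) retry=(0,0)
3. T2 CAS -> counter=4 r=(3,3) succ=(0,0) retry=(0,1)
4. T1 CAS -> counter=4 r=(3,3) succ=(0,0) retry=(1,1)
5. T1 LOAD -> counter=4 r=(4,3) succ=(0,0) retry=(1,1)
6. T1 CAS -> counter=5 r=(4,3) succ=(1,0) retry=(1,1)
7. T2 LOAD -> counter=5 r=(4,5) succ=(1,0) retry=(1,1)
8. T2 CAS -> counter=6 r=(4,5) succ=(1,1) retry=(1,1)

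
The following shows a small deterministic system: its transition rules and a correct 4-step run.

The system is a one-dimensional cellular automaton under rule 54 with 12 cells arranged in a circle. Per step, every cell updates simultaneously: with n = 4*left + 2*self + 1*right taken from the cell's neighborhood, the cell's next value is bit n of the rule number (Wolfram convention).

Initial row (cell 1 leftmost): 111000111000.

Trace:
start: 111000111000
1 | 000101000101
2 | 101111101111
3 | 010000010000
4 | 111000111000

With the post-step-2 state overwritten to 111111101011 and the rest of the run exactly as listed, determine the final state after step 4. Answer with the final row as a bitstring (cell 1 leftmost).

000000100010

state after step 2 := 111111101011
3 | 000000011100
4 | 000000100010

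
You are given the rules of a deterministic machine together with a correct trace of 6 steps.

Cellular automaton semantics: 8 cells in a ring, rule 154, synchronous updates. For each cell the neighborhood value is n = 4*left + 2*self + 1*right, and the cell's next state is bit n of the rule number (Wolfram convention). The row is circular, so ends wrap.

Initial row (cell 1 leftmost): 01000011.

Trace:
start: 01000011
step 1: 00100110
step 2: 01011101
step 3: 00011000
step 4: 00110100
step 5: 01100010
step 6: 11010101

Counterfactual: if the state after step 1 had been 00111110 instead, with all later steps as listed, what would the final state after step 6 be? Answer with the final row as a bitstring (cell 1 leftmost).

state after step 1 := 00111110
step 2: 01111101
step 3: 01111000
step 4: 11110100
step 5: 11100011
step 6: 11010111

11010111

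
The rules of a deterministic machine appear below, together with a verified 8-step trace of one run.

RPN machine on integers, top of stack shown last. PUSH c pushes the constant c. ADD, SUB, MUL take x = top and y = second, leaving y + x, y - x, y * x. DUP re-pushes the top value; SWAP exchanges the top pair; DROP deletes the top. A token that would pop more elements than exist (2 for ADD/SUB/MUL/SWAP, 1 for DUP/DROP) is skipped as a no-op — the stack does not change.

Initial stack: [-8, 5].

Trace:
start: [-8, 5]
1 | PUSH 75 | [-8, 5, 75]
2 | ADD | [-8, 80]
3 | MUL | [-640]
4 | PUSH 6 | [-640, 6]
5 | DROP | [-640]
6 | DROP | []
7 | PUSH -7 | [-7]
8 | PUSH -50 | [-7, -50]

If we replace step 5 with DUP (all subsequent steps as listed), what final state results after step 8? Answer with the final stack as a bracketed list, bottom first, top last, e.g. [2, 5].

[-640, 6, -7, -50]

(re-executing from step 5 with the substitution; state before step 5: [-640, 6])
5 | DUP | [-640, 6, 6]
6 | DROP | [-640, 6]
7 | PUSH -7 | [-640, 6, -7]
8 | PUSH -50 | [-640, 6, -7, -50]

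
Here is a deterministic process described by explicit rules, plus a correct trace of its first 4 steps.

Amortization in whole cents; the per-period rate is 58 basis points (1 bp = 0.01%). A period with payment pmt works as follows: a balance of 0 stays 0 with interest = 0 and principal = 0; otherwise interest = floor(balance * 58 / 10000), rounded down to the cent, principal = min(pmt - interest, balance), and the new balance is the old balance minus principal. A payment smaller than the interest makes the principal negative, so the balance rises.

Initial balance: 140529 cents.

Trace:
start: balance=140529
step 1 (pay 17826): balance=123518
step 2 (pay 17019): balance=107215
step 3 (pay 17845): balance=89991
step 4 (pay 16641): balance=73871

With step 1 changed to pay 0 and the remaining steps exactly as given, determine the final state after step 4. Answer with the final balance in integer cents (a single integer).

92009

(re-executing from step 1 with the substitution; state before step 1: balance=140529)
step 1 (pay 0): balance=141344
step 2 (pay 17019): balance=125144
step 3 (pay 17845): balance=108024
step 4 (pay 16641): balance=92009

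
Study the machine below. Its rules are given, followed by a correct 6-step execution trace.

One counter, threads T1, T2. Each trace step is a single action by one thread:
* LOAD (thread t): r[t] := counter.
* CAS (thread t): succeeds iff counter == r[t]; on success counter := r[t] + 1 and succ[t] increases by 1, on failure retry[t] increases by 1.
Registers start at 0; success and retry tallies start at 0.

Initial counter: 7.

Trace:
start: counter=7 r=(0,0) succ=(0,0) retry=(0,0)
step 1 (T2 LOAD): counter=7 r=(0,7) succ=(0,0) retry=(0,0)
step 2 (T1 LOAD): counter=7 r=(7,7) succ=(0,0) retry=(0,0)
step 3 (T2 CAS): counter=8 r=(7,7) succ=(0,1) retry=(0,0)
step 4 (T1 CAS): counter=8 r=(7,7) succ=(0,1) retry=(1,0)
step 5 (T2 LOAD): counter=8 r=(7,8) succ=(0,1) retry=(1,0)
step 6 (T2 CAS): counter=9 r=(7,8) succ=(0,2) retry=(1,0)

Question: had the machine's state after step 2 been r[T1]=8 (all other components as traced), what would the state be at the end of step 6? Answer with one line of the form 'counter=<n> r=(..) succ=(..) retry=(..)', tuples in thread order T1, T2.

counter=10 r=(8,9) succ=(1,2) retry=(0,0)

state after step 2 := counter=7 r=(8,7) succ=(0,0) retry=(0,0)
step 3 (T2 CAS): counter=8 r=(8,7) succ=(0,1) retry=(0,0)
step 4 (T1 CAS): counter=9 r=(8,7) succ=(1,1) retry=(0,0)
step 5 (T2 LOAD): counter=9 r=(8,9) succ=(1,1) retry=(0,0)
step 6 (T2 CAS): counter=10 r=(8,9) succ=(1,2) retry=(0,0)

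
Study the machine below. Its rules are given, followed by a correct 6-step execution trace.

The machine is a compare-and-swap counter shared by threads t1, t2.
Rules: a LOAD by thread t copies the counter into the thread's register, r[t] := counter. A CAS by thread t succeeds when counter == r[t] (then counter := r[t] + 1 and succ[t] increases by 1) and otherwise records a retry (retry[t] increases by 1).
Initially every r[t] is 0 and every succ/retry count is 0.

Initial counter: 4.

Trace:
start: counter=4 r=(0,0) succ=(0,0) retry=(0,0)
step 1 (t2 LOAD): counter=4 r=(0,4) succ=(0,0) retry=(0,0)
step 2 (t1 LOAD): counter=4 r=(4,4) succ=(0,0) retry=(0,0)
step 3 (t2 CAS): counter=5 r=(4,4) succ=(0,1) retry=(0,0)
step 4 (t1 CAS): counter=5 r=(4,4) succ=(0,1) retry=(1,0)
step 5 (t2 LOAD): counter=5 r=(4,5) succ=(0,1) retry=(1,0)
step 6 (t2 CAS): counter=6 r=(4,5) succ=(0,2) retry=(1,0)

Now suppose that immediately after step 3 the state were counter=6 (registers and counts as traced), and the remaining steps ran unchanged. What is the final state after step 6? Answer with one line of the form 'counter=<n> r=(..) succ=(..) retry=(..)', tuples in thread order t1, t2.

counter=7 r=(4,6) succ=(0,2) retry=(1,0)

state after step 3 := counter=6 r=(4,4) succ=(0,1) retry=(0,0)
step 4 (t1 CAS): counter=6 r=(4,4) succ=(0,1) retry=(1,0)
step 5 (t2 LOAD): counter=6 r=(4,6) succ=(0,1) retry=(1,0)
step 6 (t2 CAS): counter=7 r=(4,6) succ=(0,2) retry=(1,0)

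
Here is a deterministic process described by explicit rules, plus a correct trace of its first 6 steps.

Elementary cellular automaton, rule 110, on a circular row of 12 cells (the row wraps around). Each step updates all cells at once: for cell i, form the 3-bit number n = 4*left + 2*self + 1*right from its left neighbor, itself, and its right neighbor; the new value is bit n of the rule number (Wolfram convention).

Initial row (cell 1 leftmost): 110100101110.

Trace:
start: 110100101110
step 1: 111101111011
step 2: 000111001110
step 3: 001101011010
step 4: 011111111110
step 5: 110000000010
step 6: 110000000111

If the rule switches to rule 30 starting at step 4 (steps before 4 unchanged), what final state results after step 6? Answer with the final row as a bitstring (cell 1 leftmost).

110100010001

(re-executing steps 4..6 under rule 30; state before step 4: 001101011010)
step 4: 011001010011
step 5: 010111011110
step 6: 110100010001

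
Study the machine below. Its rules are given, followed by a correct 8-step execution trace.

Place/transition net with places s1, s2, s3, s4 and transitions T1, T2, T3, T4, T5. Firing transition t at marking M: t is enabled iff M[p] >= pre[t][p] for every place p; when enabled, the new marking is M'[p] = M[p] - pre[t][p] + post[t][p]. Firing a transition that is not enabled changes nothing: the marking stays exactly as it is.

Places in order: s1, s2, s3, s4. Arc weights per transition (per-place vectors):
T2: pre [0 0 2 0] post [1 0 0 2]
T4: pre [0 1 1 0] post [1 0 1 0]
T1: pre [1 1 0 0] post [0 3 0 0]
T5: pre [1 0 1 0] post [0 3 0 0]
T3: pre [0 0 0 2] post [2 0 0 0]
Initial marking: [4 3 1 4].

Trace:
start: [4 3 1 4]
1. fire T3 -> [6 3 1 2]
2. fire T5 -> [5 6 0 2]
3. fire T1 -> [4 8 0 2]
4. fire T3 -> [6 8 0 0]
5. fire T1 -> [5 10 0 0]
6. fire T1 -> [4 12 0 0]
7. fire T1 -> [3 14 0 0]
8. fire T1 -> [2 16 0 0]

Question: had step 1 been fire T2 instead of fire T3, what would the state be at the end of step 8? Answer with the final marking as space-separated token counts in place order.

0 16 0 2

(re-executing from step 1 with the substitution; state before step 1: [4 3 1 4])
1. fire T2 -> [4 3 1 4]
2. fire T5 -> [3 6 0 4]
3. fire T1 -> [2 8 0 4]
4. fire T3 -> [4 8 0 2]
5. fire T1 -> [3 10 0 2]
6. fire T1 -> [2 12 0 2]
7. fire T1 -> [1 14 0 2]
8. fire T1 -> [0 16 0 2]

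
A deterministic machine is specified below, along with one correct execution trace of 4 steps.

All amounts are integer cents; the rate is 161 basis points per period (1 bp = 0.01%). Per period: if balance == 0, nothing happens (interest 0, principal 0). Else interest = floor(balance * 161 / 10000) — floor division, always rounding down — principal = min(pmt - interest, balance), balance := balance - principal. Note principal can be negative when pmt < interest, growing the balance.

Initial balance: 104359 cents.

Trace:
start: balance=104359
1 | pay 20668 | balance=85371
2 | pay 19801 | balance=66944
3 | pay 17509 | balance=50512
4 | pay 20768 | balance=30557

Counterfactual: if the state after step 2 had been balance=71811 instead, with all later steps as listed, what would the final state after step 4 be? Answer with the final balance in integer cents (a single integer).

state after step 2 := balance=71811
3 | pay 17509 | balance=55458
4 | pay 20768 | balance=35582

35582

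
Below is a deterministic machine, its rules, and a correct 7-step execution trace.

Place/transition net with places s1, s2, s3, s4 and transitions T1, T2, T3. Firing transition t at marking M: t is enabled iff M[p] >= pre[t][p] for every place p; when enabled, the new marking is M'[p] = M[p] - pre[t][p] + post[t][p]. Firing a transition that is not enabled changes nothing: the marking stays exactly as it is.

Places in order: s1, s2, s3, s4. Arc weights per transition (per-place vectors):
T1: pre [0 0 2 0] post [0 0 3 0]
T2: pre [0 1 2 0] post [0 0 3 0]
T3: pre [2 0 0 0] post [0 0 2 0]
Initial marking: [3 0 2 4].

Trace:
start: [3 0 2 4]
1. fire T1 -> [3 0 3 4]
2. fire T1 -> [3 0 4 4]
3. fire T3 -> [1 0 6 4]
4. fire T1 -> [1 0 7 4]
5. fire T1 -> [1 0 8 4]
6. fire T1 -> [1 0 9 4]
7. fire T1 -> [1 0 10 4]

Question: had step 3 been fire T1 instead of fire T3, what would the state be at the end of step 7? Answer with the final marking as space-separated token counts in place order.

(re-executing from step 3 with the substitution; state before step 3: [3 0 4 4])
3. fire T1 -> [3 0 5 4]
4. fire T1 -> [3 0 6 4]
5. fire T1 -> [3 0 7 4]
6. fire T1 -> [3 0 8 4]
7. fire T1 -> [3 0 9 4]

3 0 9 4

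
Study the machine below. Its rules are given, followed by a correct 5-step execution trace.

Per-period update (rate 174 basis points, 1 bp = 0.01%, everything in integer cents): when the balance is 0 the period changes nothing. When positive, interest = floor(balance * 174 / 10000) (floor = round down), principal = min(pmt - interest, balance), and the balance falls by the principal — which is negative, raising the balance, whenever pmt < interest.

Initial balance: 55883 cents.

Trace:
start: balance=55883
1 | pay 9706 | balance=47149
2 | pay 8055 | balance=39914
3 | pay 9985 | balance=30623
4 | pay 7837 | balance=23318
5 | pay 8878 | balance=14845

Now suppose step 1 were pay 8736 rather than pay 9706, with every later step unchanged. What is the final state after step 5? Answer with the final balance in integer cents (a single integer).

(re-executing from step 1 with the substitution; state before step 1: balance=55883)
1 | pay 8736 | balance=48119
2 | pay 8055 | balance=40901
3 | pay 9985 | balance=31627
4 | pay 7837 | balance=24340
5 | pay 8878 | balance=15885

15885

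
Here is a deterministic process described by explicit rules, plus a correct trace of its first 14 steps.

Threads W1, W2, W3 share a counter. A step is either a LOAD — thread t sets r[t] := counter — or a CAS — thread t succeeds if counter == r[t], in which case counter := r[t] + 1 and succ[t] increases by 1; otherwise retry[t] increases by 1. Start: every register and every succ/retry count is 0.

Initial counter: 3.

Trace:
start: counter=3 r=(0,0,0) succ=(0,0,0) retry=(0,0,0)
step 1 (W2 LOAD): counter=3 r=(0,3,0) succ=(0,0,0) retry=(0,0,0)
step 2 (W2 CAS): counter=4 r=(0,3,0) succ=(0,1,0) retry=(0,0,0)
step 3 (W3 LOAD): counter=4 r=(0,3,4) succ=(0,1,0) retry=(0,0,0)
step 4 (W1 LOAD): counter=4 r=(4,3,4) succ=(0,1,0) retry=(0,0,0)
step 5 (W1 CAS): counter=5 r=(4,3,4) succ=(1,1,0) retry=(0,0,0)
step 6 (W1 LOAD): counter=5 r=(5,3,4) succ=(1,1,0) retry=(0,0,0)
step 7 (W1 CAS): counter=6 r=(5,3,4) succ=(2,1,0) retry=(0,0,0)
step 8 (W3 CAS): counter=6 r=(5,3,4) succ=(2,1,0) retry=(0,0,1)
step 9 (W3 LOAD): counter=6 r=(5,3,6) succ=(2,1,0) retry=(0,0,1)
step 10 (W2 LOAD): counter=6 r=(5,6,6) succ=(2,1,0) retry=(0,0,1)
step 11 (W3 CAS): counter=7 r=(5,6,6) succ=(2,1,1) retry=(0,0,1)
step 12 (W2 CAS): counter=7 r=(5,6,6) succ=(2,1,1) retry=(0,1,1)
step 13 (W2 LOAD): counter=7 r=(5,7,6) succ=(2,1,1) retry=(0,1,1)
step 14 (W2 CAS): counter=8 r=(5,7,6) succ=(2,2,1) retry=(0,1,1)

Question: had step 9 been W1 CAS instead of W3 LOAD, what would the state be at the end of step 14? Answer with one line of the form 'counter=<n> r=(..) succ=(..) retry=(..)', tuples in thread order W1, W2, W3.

counter=8 r=(5,7,4) succ=(2,3,0) retry=(1,0,2)

(re-executing from step 9 with the substitution; state before step 9: counter=6 r=(5,3,4) succ=(2,1,0) retry=(0,0,1))
step 9 (W1 CAS): counter=6 r=(5,3,4) succ=(2,1,0) retry=(1,0,1)
step 10 (W2 LOAD): counter=6 r=(5,6,4) succ=(2,1,0) retry=(1,0,1)
step 11 (W3 CAS): counter=6 r=(5,6,4) succ=(2,1,0) retry=(1,0,2)
step 12 (W2 CAS): counter=7 r=(5,6,4) succ=(2,2,0) retry=(1,0,2)
step 13 (W2 LOAD): counter=7 r=(5,7,4) succ=(2,2,0) retry=(1,0,2)
step 14 (W2 CAS): counter=8 r=(5,7,4) succ=(2,3,0) retry=(1,0,2)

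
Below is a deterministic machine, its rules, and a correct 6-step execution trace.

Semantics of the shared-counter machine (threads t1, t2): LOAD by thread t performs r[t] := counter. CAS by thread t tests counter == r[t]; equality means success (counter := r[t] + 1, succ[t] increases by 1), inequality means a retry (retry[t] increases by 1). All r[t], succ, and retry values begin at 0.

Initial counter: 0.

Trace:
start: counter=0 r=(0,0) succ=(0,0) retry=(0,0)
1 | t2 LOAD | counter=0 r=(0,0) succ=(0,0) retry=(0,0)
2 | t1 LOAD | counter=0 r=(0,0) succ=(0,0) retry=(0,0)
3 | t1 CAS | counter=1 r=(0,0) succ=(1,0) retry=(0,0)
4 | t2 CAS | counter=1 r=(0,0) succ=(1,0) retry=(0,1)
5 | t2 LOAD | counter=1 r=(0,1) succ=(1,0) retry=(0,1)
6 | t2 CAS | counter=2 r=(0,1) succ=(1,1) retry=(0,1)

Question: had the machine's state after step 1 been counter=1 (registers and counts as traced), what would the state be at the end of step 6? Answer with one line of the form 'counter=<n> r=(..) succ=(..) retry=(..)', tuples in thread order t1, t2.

state after step 1 := counter=1 r=(0,0) succ=(0,0) retry=(0,0)
2 | t1 LOAD | counter=1 r=(1,0) succ=(0,0) retry=(0,0)
3 | t1 CAS | counter=2 r=(1,0) succ=(1,0) retry=(0,0)
4 | t2 CAS | counter=2 r=(1,0) succ=(1,0) retry=(0,1)
5 | t2 LOAD | counter=2 r=(1,2) succ=(1,0) retry=(0,1)
6 | t2 CAS | counter=3 r=(1,2) succ=(1,1) retry=(0,1)

counter=3 r=(1,2) succ=(1,1) retry=(0,1)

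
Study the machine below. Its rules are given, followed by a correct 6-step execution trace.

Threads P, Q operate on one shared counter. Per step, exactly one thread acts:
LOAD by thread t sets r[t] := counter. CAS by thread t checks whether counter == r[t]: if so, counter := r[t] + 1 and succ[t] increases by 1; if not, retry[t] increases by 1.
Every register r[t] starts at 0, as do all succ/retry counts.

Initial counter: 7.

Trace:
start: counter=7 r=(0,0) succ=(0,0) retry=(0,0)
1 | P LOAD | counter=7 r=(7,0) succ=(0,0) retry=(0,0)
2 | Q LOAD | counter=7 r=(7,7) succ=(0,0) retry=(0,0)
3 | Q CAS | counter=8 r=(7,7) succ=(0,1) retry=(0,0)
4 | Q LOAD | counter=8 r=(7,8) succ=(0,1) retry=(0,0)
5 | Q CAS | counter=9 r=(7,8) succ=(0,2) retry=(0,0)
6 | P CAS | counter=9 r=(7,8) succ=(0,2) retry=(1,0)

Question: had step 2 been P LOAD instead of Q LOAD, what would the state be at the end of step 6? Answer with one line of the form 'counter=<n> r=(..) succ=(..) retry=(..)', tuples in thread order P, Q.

counter=8 r=(7,7) succ=(0,1) retry=(1,1)

(re-executing from step 2 with the substitution; state before step 2: counter=7 r=(7,0) succ=(0,0) retry=(0,0))
2 | P LOAD | counter=7 r=(7,0) succ=(0,0) retry=(0,0)
3 | Q CAS | counter=7 r=(7,0) succ=(0,0) retry=(0,1)
4 | Q LOAD | counter=7 r=(7,7) succ=(0,0) retry=(0,1)
5 | Q CAS | counter=8 r=(7,7) succ=(0,1) retry=(0,1)
6 | P CAS | counter=8 r=(7,7) succ=(0,1) retry=(1,1)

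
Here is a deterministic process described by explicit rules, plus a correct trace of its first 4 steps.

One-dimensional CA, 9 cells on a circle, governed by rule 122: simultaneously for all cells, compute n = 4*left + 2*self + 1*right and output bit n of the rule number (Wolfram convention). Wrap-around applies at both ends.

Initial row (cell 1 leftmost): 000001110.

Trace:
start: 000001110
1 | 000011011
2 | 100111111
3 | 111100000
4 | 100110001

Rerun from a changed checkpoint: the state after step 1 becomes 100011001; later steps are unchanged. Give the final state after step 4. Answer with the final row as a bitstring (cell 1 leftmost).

state after step 1 := 100011001
2 | 110111111
3 | 011100000
4 | 110110000

110110000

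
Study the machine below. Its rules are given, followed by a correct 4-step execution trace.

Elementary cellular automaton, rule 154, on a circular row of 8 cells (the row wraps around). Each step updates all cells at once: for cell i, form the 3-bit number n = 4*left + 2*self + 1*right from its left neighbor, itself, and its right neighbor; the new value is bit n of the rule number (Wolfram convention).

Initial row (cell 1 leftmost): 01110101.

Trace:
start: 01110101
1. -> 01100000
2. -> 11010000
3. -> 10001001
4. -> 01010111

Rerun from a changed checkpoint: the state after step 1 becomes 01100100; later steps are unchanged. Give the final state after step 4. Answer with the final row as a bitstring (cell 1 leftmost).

state after step 1 := 01100100
2. -> 11011010
3. -> 10010000
4. -> 01101001

01101001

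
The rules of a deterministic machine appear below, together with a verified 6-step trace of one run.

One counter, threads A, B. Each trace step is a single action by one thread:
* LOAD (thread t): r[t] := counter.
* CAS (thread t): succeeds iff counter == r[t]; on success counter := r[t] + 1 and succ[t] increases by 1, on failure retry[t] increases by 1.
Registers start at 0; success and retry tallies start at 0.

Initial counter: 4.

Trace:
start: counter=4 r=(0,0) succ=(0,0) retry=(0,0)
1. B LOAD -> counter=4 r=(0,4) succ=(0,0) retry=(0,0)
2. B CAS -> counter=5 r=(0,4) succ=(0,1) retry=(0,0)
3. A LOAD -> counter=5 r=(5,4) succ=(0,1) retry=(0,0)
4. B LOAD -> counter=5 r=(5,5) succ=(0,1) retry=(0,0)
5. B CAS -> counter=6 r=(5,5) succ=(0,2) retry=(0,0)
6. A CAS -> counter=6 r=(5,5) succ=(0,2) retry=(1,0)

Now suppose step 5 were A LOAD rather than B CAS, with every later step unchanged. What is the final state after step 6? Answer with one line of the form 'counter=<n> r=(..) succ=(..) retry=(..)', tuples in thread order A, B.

(re-executing from step 5 with the substitution; state before step 5: counter=5 r=(5,5) succ=(0,1) retry=(0,0))
5. A LOAD -> counter=5 r=(5,5) succ=(0,1) retry=(0,0)
6. A CAS -> counter=6 r=(5,5) succ=(1,1) retry=(0,0)

counter=6 r=(5,5) succ=(1,1) retry=(0,0)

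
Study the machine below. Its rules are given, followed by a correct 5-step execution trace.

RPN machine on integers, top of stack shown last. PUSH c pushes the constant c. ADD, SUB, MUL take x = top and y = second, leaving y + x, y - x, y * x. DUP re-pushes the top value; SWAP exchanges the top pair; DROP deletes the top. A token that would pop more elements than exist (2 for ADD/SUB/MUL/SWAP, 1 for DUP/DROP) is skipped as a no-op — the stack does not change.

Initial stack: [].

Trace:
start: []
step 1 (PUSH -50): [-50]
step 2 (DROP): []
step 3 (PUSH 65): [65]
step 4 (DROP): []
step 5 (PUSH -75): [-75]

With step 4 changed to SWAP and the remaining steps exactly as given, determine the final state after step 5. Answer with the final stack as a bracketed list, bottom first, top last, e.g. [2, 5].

[65, -75]

(re-executing from step 4 with the substitution; state before step 4: [65])
step 4 (SWAP): [65]
step 5 (PUSH -75): [65, -75]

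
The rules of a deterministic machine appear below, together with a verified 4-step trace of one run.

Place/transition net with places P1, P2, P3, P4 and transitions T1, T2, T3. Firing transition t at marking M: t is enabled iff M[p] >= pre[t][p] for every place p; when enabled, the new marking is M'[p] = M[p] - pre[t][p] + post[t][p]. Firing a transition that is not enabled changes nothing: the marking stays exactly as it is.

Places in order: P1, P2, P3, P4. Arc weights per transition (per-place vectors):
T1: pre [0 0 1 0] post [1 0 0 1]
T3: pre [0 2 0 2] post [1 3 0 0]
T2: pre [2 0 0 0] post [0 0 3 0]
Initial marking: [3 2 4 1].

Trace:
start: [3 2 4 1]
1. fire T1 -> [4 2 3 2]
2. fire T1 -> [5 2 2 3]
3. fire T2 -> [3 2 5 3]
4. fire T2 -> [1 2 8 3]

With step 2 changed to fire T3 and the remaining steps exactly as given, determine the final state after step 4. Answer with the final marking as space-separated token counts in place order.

(re-executing from step 2 with the substitution; state before step 2: [4 2 3 2])
2. fire T3 -> [5 3 3 0]
3. fire T2 -> [3 3 6 0]
4. fire T2 -> [1 3 9 0]

1 3 9 0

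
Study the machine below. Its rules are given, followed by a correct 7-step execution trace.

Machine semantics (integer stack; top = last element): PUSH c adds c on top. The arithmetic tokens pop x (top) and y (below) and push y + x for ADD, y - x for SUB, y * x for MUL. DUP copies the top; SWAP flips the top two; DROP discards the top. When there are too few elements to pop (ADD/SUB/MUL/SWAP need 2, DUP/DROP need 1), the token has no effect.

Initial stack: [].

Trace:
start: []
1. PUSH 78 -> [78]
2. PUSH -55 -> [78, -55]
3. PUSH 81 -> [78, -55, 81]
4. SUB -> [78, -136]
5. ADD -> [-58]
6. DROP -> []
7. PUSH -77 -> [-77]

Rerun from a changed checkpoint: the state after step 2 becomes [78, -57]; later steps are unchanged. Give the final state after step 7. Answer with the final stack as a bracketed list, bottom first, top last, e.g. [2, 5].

state after step 2 := [78, -57]
3. PUSH 81 -> [78, -57, 81]
4. SUB -> [78, -138]
5. ADD -> [-60]
6. DROP -> []
7. PUSH -77 -> [-77]

[-77]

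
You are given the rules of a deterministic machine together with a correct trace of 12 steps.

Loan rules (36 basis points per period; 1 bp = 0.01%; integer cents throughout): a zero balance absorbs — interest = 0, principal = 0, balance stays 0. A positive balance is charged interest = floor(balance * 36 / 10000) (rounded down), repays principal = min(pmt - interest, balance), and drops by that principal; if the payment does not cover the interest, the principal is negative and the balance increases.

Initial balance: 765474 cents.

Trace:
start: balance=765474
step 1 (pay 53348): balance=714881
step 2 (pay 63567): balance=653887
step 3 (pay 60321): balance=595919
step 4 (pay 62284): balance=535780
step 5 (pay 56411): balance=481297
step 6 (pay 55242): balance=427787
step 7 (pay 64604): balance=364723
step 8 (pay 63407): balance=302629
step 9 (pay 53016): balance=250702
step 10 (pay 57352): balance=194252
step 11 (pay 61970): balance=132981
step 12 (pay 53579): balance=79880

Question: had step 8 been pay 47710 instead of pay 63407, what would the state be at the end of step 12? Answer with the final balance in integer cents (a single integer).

(re-executing from step 8 with the substitution; state before step 8: balance=364723)
step 8 (pay 47710): balance=318326
step 9 (pay 53016): balance=266455
step 10 (pay 57352): balance=210062
step 11 (pay 61970): balance=148848
step 12 (pay 53579): balance=95804

95804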